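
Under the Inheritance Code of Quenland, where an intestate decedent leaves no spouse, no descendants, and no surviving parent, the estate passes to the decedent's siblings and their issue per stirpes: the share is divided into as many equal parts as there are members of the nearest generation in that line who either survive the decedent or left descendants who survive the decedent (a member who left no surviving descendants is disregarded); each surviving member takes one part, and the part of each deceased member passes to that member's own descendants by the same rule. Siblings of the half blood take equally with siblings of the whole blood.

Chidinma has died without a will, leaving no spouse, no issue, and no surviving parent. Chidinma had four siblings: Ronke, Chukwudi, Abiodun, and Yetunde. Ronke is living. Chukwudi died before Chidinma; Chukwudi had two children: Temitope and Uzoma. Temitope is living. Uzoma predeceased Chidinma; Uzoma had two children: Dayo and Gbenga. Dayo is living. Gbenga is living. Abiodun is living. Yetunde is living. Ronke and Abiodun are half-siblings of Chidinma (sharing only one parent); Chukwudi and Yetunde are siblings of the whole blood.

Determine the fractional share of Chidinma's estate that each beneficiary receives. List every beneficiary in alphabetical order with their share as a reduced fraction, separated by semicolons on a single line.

Abiodun 1/4; Dayo 1/16; Gbenga 1/16; Ronke 1/4; Temitope 1/8; Yetunde 1/4

No spouse, descendants, or parent survives, so the estate passes to Chidinma's siblings per stirpes.
Half-blood and whole-blood siblings take equally under the stated rule.
The estate is divided into 4 equal shares of 1/4 among Ronke, Chukwudi, Abiodun, Yetunde.
Ronke is living and takes 1/4.
Chukwudi predeceased; the 1/4 allotted to Chukwudi's branch passes to Chukwudi's issue by representation.
The 1/4 is divided into 2 equal shares of 1/8 among Temitope, Uzoma.
Temitope is living and takes 1/8.
Uzoma predeceased; the 1/8 allotted to Uzoma's branch passes to Uzoma's issue by representation.
The 1/8 is divided into 2 equal shares of 1/16 among Dayo, Gbenga.
Dayo is living and takes 1/16.
Gbenga is living and takes 1/16.
Abiodun is living and takes 1/4.
Yetunde is living and takes 1/4.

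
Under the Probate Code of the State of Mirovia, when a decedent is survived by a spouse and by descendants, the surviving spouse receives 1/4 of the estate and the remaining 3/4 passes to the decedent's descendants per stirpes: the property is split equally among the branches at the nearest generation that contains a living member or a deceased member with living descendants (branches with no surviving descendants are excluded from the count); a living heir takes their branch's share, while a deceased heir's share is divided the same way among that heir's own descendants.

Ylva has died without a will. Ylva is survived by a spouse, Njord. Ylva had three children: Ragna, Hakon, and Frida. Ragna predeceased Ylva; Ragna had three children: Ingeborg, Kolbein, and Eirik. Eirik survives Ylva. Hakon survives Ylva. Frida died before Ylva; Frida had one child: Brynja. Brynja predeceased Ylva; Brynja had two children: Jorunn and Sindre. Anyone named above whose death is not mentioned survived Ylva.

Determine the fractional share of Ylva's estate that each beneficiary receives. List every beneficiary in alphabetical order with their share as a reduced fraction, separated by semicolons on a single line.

Njord, as surviving spouse, takes 1/4.
The remaining 3/4 passes to Ylva's descendants per stirpes.
The 3/4 is divided into 3 equal shares of 1/4 among Ragna, Hakon, Frida.
Ragna predeceased; the 1/4 allotted to Ragna's branch passes to Ragna's issue by representation.
The 1/4 is divided into 3 equal shares of 1/12 among Ingeborg, Kolbein, Eirik.
Ingeborg is living and takes 1/12.
Kolbein is living and takes 1/12.
Eirik is living and takes 1/12.
Hakon is living and takes 1/4.
Frida predeceased; the 1/4 allotted to Frida's branch passes to Frida's issue by representation.
Brynja's line is the sole branch at this level, so the full 1/4 passes to Brynja's issue by representation.
The 1/4 is divided into 2 equal shares of 1/8 among Jorunn, Sindre.
Jorunn is living and takes 1/8.
Sindre is living and takes 1/8.

Eirik 1/12; Hakon 1/4; Ingeborg 1/12; Jorunn 1/8; Kolbein 1/12; Njord 1/4; Sindre 1/8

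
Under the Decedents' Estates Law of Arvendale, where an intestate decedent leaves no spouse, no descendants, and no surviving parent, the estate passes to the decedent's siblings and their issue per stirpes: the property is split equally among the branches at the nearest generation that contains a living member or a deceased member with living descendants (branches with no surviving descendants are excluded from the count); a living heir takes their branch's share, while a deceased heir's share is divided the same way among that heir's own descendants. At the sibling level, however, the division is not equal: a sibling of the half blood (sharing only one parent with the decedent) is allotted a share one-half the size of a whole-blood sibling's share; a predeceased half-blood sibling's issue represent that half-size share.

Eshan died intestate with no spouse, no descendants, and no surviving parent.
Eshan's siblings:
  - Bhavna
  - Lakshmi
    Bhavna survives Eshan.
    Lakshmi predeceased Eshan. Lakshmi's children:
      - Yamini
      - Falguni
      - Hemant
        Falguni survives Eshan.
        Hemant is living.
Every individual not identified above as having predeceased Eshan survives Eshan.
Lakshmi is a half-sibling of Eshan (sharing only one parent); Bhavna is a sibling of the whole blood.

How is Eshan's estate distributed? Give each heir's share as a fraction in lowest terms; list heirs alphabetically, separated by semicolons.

No spouse, descendants, or parent survives, so the estate passes to Eshan's siblings per stirpes.
Half-blood siblings count for one-half the weight of whole-blood siblings at the initial division.
Dividing 1 in proportion to weights (total weight 3/2): Bhavna (weight 1) → 2/3; Lakshmi (weight 1/2) → 1/3.
Bhavna is living and takes 2/3.
Lakshmi predeceased; the 1/3 allotted to Lakshmi's branch passes to Lakshmi's issue by representation.
The 1/3 is divided into 3 equal shares of 1/9 among Yamini, Falguni, Hemant.
Yamini is living and takes 1/9.
Falguni is living and takes 1/9.
Hemant is living and takes 1/9.

Bhavna 2/3; Falguni 1/9; Hemant 1/9; Yamini 1/9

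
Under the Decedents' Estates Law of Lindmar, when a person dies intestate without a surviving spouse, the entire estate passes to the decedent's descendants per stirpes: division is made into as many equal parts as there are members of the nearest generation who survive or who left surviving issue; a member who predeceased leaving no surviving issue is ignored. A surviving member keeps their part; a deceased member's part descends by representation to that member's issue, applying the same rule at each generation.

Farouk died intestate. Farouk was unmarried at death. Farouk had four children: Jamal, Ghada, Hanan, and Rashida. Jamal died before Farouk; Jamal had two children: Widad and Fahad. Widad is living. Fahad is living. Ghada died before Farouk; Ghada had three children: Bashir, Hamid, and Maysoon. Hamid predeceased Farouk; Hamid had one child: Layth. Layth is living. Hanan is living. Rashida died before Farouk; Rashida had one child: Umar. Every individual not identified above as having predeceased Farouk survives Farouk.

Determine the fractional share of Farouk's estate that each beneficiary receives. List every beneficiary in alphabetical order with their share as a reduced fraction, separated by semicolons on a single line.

Bashir 1/12; Fahad 1/8; Hanan 1/4; Layth 1/12; Maysoon 1/12; Umar 1/4; Widad 1/8

There is no surviving spouse, so the entire estate passes to Farouk's descendants per stirpes.
The estate is divided into 4 equal shares of 1/4 among Jamal, Ghada, Hanan, Rashida.
Jamal predeceased; the 1/4 allotted to Jamal's branch passes to Jamal's issue by representation.
The 1/4 is divided into 2 equal shares of 1/8 among Widad, Fahad.
Widad is living and takes 1/8.
Fahad is living and takes 1/8.
Ghada predeceased; the 1/4 allotted to Ghada's branch passes to Ghada's issue by representation.
The 1/4 is divided into 3 equal shares of 1/12 among Bashir, Hamid, Maysoon.
Bashir is living and takes 1/12.
Hamid predeceased; the 1/12 allotted to Hamid's branch passes to Hamid's issue by representation.
Layth is the sole taker at this level and receives the full 1/12.
Maysoon is living and takes 1/12.
Hanan is living and takes 1/4.
Rashida predeceased; the 1/4 allotted to Rashida's branch passes to Rashida's issue by representation.
Umar is the sole taker at this level and receives the full 1/4.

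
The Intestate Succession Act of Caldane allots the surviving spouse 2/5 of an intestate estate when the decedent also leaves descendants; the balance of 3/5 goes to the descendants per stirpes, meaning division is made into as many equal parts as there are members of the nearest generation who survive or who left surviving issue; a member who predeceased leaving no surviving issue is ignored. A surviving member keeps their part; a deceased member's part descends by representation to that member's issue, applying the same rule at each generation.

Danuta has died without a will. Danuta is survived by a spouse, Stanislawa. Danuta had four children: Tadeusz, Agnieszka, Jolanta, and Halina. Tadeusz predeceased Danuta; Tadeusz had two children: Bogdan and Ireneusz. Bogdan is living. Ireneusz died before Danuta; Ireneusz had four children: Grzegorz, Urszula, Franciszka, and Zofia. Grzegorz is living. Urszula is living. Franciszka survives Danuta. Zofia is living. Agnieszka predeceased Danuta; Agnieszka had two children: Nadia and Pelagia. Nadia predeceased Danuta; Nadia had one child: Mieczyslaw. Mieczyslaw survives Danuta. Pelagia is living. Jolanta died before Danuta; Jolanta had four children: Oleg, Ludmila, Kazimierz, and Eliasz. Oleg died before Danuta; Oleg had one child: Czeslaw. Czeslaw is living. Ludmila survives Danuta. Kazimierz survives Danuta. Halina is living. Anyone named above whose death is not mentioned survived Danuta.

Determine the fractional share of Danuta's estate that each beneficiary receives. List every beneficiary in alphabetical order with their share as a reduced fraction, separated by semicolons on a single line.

Stanislawa, as surviving spouse, takes 2/5.
The remaining 3/5 passes to Danuta's descendants per stirpes.
The 3/5 is divided into 4 equal shares of 3/20 among Tadeusz, Agnieszka, Jolanta, Halina.
Tadeusz predeceased; the 3/20 allotted to Tadeusz's branch passes to Tadeusz's issue by representation.
The 3/20 is divided into 2 equal shares of 3/40 among Bogdan, Ireneusz.
Bogdan is living and takes 3/40.
Ireneusz predeceased; the 3/40 allotted to Ireneusz's branch passes to Ireneusz's issue by representation.
The 3/40 is divided into 4 equal shares of 3/160 among Grzegorz, Urszula, Franciszka, Zofia.
Grzegorz is living and takes 3/160.
Urszula is living and takes 3/160.
Franciszka is living and takes 3/160.
Zofia is living and takes 3/160.
Agnieszka predeceased; the 3/20 allotted to Agnieszka's branch passes to Agnieszka's issue by representation.
The 3/20 is divided into 2 equal shares of 3/40 among Nadia, Pelagia.
Nadia predeceased; the 3/40 allotted to Nadia's branch passes to Nadia's issue by representation.
Mieczyslaw is the sole taker at this level and receives the full 3/40.
Pelagia is living and takes 3/40.
Jolanta predeceased; the 3/20 allotted to Jolanta's branch passes to Jolanta's issue by representation.
The 3/20 is divided into 4 equal shares of 3/80 among Oleg, Ludmila, Kazimierz, Eliasz.
Oleg predeceased; the 3/80 allotted to Oleg's branch passes to Oleg's issue by representation.
Czeslaw is the sole taker at this level and receives the full 3/80.
Ludmila is living and takes 3/80.
Kazimierz is living and takes 3/80.
Eliasz is living and takes 3/80.
Halina is living and takes 3/20.

Bogdan 3/40; Czeslaw 3/80; Eliasz 3/80; Franciszka 3/160; Grzegorz 3/160; Halina 3/20; Kazimierz 3/80; Ludmila 3/80; Mieczyslaw 3/40; Pelagia 3/40; Stanislawa 2/5; Urszula 3/160; Zofia 3/160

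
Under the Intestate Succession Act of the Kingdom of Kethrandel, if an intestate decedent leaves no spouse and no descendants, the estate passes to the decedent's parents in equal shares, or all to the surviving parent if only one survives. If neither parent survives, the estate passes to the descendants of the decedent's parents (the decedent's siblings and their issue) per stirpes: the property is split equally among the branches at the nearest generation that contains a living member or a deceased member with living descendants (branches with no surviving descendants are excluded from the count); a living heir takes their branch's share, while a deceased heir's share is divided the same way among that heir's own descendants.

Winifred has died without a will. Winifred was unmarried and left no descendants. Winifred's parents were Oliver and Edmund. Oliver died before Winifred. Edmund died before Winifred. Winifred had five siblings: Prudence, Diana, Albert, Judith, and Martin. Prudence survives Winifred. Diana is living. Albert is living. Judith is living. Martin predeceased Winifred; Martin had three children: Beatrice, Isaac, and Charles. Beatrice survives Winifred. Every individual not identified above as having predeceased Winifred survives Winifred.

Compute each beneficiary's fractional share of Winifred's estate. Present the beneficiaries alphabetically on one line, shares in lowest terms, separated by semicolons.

Albert 1/5; Beatrice 1/15; Charles 1/15; Diana 1/5; Isaac 1/15; Judith 1/5; Prudence 1/5

Neither parent survives and there are no descendants, so the estate passes to Winifred's siblings and their issue per stirpes.
The estate is divided into 5 equal shares of 1/5 among Prudence, Diana, Albert, Judith, Martin.
Prudence is living and takes 1/5.
Diana is living and takes 1/5.
Albert is living and takes 1/5.
Judith is living and takes 1/5.
Martin predeceased; the 1/5 allotted to Martin's branch passes to Martin's issue by representation.
The 1/5 is divided into 3 equal shares of 1/15 among Beatrice, Isaac, Charles.
Beatrice is living and takes 1/15.
Isaac is living and takes 1/15.
Charles is living and takes 1/15.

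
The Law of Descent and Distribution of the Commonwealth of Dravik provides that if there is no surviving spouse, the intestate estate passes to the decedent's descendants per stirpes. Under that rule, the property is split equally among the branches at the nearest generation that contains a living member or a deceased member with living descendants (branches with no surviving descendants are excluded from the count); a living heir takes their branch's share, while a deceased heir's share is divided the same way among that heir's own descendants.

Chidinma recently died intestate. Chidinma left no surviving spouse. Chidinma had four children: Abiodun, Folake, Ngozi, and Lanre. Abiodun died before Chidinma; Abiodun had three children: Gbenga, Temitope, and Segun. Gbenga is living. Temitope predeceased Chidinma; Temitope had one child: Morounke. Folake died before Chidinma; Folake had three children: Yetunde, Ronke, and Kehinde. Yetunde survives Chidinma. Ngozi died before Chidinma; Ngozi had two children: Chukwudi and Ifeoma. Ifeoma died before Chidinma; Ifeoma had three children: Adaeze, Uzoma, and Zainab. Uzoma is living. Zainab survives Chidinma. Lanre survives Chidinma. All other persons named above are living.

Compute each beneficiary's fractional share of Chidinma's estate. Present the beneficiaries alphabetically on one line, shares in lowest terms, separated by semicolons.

Adaeze 1/24; Chukwudi 1/8; Gbenga 1/12; Kehinde 1/12; Lanre 1/4; Morounke 1/12; Ronke 1/12; Segun 1/12; Uzoma 1/24; Yetunde 1/12; Zainab 1/24

There is no surviving spouse, so the entire estate passes to Chidinma's descendants per stirpes.
The estate is divided into 4 equal shares of 1/4 among Abiodun, Folake, Ngozi, Lanre.
Abiodun predeceased; the 1/4 allotted to Abiodun's branch passes to Abiodun's issue by representation.
The 1/4 is divided into 3 equal shares of 1/12 among Gbenga, Temitope, Segun.
Gbenga is living and takes 1/12.
Temitope predeceased; the 1/12 allotted to Temitope's branch passes to Temitope's issue by representation.
Morounke is the sole taker at this level and receives the full 1/12.
Segun is living and takes 1/12.
Folake predeceased; the 1/4 allotted to Folake's branch passes to Folake's issue by representation.
The 1/4 is divided into 3 equal shares of 1/12 among Yetunde, Ronke, Kehinde.
Yetunde is living and takes 1/12.
Ronke is living and takes 1/12.
Kehinde is living and takes 1/12.
Ngozi predeceased; the 1/4 allotted to Ngozi's branch passes to Ngozi's issue by representation.
The 1/4 is divided into 2 equal shares of 1/8 among Chukwudi, Ifeoma.
Chukwudi is living and takes 1/8.
Ifeoma predeceased; the 1/8 allotted to Ifeoma's branch passes to Ifeoma's issue by representation.
The 1/8 is divided into 3 equal shares of 1/24 among Adaeze, Uzoma, Zainab.
Adaeze is living and takes 1/24.
Uzoma is living and takes 1/24.
Zainab is living and takes 1/24.
Lanre is living and takes 1/4.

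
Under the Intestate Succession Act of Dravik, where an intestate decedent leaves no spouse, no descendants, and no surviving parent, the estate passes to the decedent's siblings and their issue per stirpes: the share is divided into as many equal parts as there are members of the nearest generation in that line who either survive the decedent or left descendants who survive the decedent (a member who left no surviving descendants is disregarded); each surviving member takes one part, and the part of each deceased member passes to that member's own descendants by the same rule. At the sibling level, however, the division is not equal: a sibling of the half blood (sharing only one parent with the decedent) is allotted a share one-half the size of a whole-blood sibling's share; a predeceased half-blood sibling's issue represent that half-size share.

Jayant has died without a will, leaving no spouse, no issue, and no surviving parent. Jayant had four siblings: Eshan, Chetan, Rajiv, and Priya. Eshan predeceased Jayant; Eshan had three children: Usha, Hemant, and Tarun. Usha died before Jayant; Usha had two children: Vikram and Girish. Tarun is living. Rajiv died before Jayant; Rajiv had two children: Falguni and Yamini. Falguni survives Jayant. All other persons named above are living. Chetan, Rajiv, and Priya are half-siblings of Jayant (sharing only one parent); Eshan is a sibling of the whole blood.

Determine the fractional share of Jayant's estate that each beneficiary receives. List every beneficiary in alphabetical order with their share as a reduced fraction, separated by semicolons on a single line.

Chetan 1/5; Falguni 1/10; Girish 1/15; Hemant 2/15; Priya 1/5; Tarun 2/15; Vikram 1/15; Yamini 1/10

No spouse, descendants, or parent survives, so the estate passes to Jayant's siblings per stirpes.
Half-blood siblings count for one-half the weight of whole-blood siblings at the initial division.
Dividing 1 in proportion to weights (total weight 5/2): Eshan (weight 1) → 2/5; Chetan (weight 1/2) → 1/5; Rajiv (weight 1/2) → 1/5; Priya (weight 1/2) → 1/5.
Eshan predeceased; the 2/5 allotted to Eshan's branch passes to Eshan's issue by representation.
The 2/5 is divided into 3 equal shares of 2/15 among Usha, Hemant, Tarun.
Usha predeceased; the 2/15 allotted to Usha's branch passes to Usha's issue by representation.
The 2/15 is divided into 2 equal shares of 1/15 among Vikram, Girish.
Vikram is living and takes 1/15.
Girish is living and takes 1/15.
Hemant is living and takes 2/15.
Tarun is living and takes 2/15.
Chetan is living and takes 1/5.
Rajiv predeceased; the 1/5 allotted to Rajiv's branch passes to Rajiv's issue by representation.
The 1/5 is divided into 2 equal shares of 1/10 among Falguni, Yamini.
Falguni is living and takes 1/10.
Yamini is living and takes 1/10.
Priya is living and takes 1/5.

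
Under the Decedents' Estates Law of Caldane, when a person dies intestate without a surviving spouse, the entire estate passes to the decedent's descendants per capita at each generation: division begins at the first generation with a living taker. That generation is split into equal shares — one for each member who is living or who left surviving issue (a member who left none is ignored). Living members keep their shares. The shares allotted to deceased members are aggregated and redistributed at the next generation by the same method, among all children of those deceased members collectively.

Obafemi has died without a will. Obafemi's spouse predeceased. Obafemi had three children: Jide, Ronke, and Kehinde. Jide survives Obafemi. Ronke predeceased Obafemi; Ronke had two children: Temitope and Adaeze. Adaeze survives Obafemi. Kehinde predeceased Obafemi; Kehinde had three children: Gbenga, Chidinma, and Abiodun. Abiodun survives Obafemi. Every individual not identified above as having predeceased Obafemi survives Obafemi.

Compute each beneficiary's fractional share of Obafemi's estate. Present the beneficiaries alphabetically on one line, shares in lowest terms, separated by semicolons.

There is no surviving spouse, so the entire estate passes to Obafemi's descendants per capita at each generation.
At generation 1 (Jide, Ronke, Kehinde) there are 3 shares of (1)/3 = 1/3 each.
Living: Jide — each takes 1/3.
Deceased: Ronke and Kehinde. Their combined 2/3 is pooled and carried to generation 2.
At generation 2 (Temitope, Adaeze, Gbenga, Chidinma, Abiodun) there are 5 shares of (2/3)/5 = 2/15 each.
Living: Temitope, Adaeze, Gbenga, Chidinma, and Abiodun — each takes 2/15.

Abiodun 2/15; Adaeze 2/15; Chidinma 2/15; Gbenga 2/15; Jide 1/3; Temitope 2/15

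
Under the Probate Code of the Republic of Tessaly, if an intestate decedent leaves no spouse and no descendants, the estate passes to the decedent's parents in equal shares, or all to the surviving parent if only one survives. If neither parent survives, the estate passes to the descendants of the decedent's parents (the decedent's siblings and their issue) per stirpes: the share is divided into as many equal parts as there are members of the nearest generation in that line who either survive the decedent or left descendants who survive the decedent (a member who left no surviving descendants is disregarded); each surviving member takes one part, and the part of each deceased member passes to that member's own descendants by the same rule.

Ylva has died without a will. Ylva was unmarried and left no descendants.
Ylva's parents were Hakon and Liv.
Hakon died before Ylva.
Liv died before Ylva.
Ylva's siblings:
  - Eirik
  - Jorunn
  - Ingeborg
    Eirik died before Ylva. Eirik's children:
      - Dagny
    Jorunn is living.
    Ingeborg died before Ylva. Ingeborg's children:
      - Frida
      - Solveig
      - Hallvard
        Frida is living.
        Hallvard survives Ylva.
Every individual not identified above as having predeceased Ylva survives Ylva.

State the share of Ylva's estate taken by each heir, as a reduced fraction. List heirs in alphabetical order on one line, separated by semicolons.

Neither parent survives and there are no descendants, so the estate passes to Ylva's siblings and their issue per stirpes.
The estate is divided into 3 equal shares of 1/3 among Eirik, Jorunn, Ingeborg.
Eirik predeceased; the 1/3 allotted to Eirik's branch passes to Eirik's issue by representation.
Dagny is the sole taker at this level and receives the full 1/3.
Jorunn is living and takes 1/3.
Ingeborg predeceased; the 1/3 allotted to Ingeborg's branch passes to Ingeborg's issue by representation.
The 1/3 is divided into 3 equal shares of 1/9 among Frida, Solveig, Hallvard.
Frida is living and takes 1/9.
Solveig is living and takes 1/9.
Hallvard is living and takes 1/9.

Dagny 1/3; Frida 1/9; Hallvard 1/9; Jorunn 1/3; Solveig 1/9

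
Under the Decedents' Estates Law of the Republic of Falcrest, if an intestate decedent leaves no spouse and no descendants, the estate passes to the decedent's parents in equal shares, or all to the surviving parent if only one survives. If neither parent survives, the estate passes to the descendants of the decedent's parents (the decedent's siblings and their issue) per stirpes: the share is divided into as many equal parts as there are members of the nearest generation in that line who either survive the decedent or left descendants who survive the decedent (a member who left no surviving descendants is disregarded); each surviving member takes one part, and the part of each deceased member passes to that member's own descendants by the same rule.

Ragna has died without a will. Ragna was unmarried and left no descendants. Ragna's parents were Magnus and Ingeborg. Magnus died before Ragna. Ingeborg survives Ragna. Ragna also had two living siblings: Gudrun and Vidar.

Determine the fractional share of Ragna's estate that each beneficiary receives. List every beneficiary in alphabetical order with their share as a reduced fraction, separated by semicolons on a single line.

Ingeborg 1

Only one parent, Ingeborg, survives, so Ingeborg takes the entire estate. The siblings take nothing because a surviving parent has priority.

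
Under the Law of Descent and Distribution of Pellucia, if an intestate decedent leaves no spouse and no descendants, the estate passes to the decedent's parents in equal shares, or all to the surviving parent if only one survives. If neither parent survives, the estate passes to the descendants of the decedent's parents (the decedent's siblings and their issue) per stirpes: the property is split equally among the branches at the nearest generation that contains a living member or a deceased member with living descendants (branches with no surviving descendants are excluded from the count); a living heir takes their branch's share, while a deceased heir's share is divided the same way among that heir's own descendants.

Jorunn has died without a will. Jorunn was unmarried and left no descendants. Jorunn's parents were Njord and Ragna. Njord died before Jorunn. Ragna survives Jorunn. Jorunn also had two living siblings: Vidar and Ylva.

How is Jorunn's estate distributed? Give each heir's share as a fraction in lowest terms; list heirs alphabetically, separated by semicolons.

Only one parent, Ragna, survives, so Ragna takes the entire estate. The siblings take nothing because a surviving parent has priority.

Ragna 1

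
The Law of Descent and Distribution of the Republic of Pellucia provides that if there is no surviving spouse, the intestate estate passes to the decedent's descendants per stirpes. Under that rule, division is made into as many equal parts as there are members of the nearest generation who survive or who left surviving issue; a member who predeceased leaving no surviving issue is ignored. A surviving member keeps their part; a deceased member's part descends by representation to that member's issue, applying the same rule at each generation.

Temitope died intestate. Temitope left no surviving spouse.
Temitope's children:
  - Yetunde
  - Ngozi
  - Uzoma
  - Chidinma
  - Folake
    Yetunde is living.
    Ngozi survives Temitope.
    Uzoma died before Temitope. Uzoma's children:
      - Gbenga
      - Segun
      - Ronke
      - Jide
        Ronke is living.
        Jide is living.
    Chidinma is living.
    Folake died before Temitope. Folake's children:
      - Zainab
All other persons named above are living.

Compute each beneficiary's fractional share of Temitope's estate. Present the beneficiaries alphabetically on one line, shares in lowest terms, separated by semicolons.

There is no surviving spouse, so the entire estate passes to Temitope's descendants per stirpes.
The estate is divided into 5 equal shares of 1/5 among Yetunde, Ngozi, Uzoma, Chidinma, Folake.
Yetunde is living and takes 1/5.
Ngozi is living and takes 1/5.
Uzoma predeceased; the 1/5 allotted to Uzoma's branch passes to Uzoma's issue by representation.
The 1/5 is divided into 4 equal shares of 1/20 among Gbenga, Segun, Ronke, Jide.
Gbenga is living and takes 1/20.
Segun is living and takes 1/20.
Ronke is living and takes 1/20.
Jide is living and takes 1/20.
Chidinma is living and takes 1/5.
Folake predeceased; the 1/5 allotted to Folake's branch passes to Folake's issue by representation.
Zainab is the sole taker at this level and receives the full 1/5.

Chidinma 1/5; Gbenga 1/20; Jide 1/20; Ngozi 1/5; Ronke 1/20; Segun 1/20; Yetunde 1/5; Zainab 1/5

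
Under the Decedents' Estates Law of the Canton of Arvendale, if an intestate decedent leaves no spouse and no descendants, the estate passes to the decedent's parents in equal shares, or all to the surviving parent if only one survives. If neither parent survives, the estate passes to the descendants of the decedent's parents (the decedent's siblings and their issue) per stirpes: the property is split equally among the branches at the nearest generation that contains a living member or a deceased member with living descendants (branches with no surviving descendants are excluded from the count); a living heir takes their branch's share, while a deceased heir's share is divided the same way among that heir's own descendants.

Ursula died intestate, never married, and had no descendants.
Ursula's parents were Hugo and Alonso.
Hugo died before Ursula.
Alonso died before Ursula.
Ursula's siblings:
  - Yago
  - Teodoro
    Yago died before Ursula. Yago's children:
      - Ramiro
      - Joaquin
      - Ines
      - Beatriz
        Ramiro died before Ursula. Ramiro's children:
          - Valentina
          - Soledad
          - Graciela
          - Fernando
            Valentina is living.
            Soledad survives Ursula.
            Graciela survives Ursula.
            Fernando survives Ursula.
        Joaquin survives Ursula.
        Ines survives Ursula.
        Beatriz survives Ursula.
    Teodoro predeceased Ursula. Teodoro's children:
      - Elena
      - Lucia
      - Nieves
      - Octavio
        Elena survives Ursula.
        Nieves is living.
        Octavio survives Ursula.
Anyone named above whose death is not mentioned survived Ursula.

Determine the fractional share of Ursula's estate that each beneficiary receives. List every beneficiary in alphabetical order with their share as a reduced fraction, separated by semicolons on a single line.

Neither parent survives and there are no descendants, so the estate passes to Ursula's siblings and their issue per stirpes.
The estate is divided into 2 equal shares of 1/2 among Yago, Teodoro.
Yago predeceased; the 1/2 allotted to Yago's branch passes to Yago's issue by representation.
The 1/2 is divided into 4 equal shares of 1/8 among Ramiro, Joaquin, Ines, Beatriz.
Ramiro predeceased; the 1/8 allotted to Ramiro's branch passes to Ramiro's issue by representation.
The 1/8 is divided into 4 equal shares of 1/32 among Valentina, Soledad, Graciela, Fernando.
Valentina is living and takes 1/32.
Soledad is living and takes 1/32.
Graciela is living and takes 1/32.
Fernando is living and takes 1/32.
Joaquin is living and takes 1/8.
Ines is living and takes 1/8.
Beatriz is living and takes 1/8.
Teodoro predeceased; the 1/2 allotted to Teodoro's branch passes to Teodoro's issue by representation.
The 1/2 is divided into 4 equal shares of 1/8 among Elena, Lucia, Nieves, Octavio.
Elena is living and takes 1/8.
Lucia is living and takes 1/8.
Nieves is living and takes 1/8.
Octavio is living and takes 1/8.

Beatriz 1/8; Elena 1/8; Fernando 1/32; Graciela 1/32; Ines 1/8; Joaquin 1/8; Lucia 1/8; Nieves 1/8; Octavio 1/8; Soledad 1/32; Valentina 1/32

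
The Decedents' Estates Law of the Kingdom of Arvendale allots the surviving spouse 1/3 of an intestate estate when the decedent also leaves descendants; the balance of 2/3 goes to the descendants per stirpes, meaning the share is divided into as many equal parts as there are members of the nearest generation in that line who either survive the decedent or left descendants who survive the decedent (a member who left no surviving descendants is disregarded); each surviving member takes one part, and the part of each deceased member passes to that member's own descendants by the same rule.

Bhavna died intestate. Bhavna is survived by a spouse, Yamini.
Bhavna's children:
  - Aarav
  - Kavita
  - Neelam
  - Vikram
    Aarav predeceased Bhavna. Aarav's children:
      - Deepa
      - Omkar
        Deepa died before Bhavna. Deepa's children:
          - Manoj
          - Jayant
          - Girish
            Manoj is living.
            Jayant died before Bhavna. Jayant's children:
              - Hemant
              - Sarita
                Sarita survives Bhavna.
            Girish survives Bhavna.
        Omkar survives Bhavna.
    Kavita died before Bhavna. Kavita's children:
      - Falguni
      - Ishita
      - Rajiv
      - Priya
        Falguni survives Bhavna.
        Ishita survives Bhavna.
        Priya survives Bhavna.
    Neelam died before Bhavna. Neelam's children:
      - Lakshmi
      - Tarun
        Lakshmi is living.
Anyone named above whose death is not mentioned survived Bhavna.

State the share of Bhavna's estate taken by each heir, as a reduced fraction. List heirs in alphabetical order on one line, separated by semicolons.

Yamini, as surviving spouse, takes 1/3.
The remaining 2/3 passes to Bhavna's descendants per stirpes.
The 2/3 is divided into 4 equal shares of 1/6 among Aarav, Kavita, Neelam, Vikram.
Aarav predeceased; the 1/6 allotted to Aarav's branch passes to Aarav's issue by representation.
The 1/6 is divided into 2 equal shares of 1/12 among Deepa, Omkar.
Deepa predeceased; the 1/12 allotted to Deepa's branch passes to Deepa's issue by representation.
The 1/12 is divided into 3 equal shares of 1/36 among Manoj, Jayant, Girish.
Manoj is living and takes 1/36.
Jayant predeceased; the 1/36 allotted to Jayant's branch passes to Jayant's issue by representation.
The 1/36 is divided into 2 equal shares of 1/72 among Hemant, Sarita.
Hemant is living and takes 1/72.
Sarita is living and takes 1/72.
Girish is living and takes 1/36.
Omkar is living and takes 1/12.
Kavita predeceased; the 1/6 allotted to Kavita's branch passes to Kavita's issue by representation.
The 1/6 is divided into 4 equal shares of 1/24 among Falguni, Ishita, Rajiv, Priya.
Falguni is living and takes 1/24.
Ishita is living and takes 1/24.
Rajiv is living and takes 1/24.
Priya is living and takes 1/24.
Neelam predeceased; the 1/6 allotted to Neelam's branch passes to Neelam's issue by representation.
The 1/6 is divided into 2 equal shares of 1/12 among Lakshmi, Tarun.
Lakshmi is living and takes 1/12.
Tarun is living and takes 1/12.
Vikram is living and takes 1/6.

Falguni 1/24; Girish 1/36; Hemant 1/72; Ishita 1/24; Lakshmi 1/12; Manoj 1/36; Omkar 1/12; Priya 1/24; Rajiv 1/24; Sarita 1/72; Tarun 1/12; Vikram 1/6; Yamini 1/3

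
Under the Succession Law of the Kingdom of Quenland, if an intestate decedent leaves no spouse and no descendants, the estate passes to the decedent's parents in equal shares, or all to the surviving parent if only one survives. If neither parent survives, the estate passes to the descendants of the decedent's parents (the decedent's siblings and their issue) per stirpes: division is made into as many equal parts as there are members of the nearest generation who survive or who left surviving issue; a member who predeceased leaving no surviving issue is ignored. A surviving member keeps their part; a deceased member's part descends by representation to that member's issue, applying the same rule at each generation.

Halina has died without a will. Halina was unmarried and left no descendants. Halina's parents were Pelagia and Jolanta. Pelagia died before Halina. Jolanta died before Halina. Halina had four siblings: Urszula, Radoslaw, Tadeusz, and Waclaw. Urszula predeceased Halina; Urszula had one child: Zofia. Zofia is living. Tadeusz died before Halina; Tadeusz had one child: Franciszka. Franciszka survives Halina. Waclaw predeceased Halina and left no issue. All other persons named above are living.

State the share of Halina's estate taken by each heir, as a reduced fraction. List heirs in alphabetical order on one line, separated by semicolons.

Franciszka 1/3; Radoslaw 1/3; Zofia 1/3

Neither parent survives and there are no descendants, so the estate passes to Halina's siblings and their issue per stirpes.
Waclaw left no surviving issue, so that branch lapses and is disregarded.
The estate is divided into 3 equal shares of 1/3 among Urszula, Radoslaw, Tadeusz.
Urszula predeceased; the 1/3 allotted to Urszula's branch passes to Urszula's issue by representation.
Zofia is the sole taker at this level and receives the full 1/3.
Radoslaw is living and takes 1/3.
Tadeusz predeceased; the 1/3 allotted to Tadeusz's branch passes to Tadeusz's issue by representation.
Franciszka is the sole taker at this level and receives the full 1/3.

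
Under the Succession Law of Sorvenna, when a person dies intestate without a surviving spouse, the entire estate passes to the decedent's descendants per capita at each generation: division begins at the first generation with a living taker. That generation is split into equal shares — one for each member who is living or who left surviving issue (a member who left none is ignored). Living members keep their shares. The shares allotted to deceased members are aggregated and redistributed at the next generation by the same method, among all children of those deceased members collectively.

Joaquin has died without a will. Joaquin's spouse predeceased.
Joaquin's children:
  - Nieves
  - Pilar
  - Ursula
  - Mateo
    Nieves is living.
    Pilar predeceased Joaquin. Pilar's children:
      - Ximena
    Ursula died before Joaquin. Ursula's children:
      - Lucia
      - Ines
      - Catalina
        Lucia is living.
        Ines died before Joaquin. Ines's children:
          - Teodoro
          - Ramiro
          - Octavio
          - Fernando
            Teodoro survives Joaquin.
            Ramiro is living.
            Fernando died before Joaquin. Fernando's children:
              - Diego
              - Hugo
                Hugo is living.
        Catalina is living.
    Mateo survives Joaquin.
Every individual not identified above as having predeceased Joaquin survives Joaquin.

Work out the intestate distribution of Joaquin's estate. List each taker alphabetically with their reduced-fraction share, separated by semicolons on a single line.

There is no surviving spouse, so the entire estate passes to Joaquin's descendants per capita at each generation.
At generation 1 (Nieves, Pilar, Ursula, Mateo) there are 4 shares of (1)/4 = 1/4 each.
Living: Nieves and Mateo — each takes 1/4.
Deceased: Pilar and Ursula. Their combined 1/2 is pooled and carried to generation 2.
At generation 2 (Ximena, Lucia, Ines, Catalina) there are 4 shares of (1/2)/4 = 1/8 each.
Living: Ximena, Lucia, and Catalina — each takes 1/8.
Deceased: Ines. That 1/8 share is carried to generation 3.
At generation 3 (Teodoro, Ramiro, Octavio, Fernando) there are 4 shares of (1/8)/4 = 1/32 each.
Living: Teodoro, Ramiro, and Octavio — each takes 1/32.
Deceased: Fernando. That 1/32 share is carried to generation 4.
At generation 4 (Diego, Hugo) there are 2 shares of (1/32)/2 = 1/64 each.
Living: Diego and Hugo — each takes 1/64.

Catalina 1/8; Diego 1/64; Hugo 1/64; Lucia 1/8; Mateo 1/4; Nieves 1/4; Octavio 1/32; Ramiro 1/32; Teodoro 1/32; Ximena 1/8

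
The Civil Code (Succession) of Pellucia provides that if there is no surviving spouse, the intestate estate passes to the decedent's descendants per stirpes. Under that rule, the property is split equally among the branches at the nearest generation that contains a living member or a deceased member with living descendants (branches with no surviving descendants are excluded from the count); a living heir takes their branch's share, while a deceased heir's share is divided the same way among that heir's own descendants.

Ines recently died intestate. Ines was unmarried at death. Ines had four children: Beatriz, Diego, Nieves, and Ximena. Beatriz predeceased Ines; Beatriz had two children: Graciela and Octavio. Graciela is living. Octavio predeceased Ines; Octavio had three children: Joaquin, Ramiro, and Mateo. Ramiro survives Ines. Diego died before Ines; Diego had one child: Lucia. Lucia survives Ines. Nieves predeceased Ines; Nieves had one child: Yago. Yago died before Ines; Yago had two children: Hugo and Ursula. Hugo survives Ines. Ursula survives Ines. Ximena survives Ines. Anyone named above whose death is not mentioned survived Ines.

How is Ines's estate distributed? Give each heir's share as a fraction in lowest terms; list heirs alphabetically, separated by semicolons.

Graciela 1/8; Hugo 1/8; Joaquin 1/24; Lucia 1/4; Mateo 1/24; Ramiro 1/24; Ursula 1/8; Ximena 1/4

There is no surviving spouse, so the entire estate passes to Ines's descendants per stirpes.
The estate is divided into 4 equal shares of 1/4 among Beatriz, Diego, Nieves, Ximena.
Beatriz predeceased; the 1/4 allotted to Beatriz's branch passes to Beatriz's issue by representation.
The 1/4 is divided into 2 equal shares of 1/8 among Graciela, Octavio.
Graciela is living and takes 1/8.
Octavio predeceased; the 1/8 allotted to Octavio's branch passes to Octavio's issue by representation.
The 1/8 is divided into 3 equal shares of 1/24 among Joaquin, Ramiro, Mateo.
Joaquin is living and takes 1/24.
Ramiro is living and takes 1/24.
Mateo is living and takes 1/24.
Diego predeceased; the 1/4 allotted to Diego's branch passes to Diego's issue by representation.
Lucia is the sole taker at this level and receives the full 1/4.
Nieves predeceased; the 1/4 allotted to Nieves's branch passes to Nieves's issue by representation.
Yago's line is the sole branch at this level, so the full 1/4 passes to Yago's issue by representation.
The 1/4 is divided into 2 equal shares of 1/8 among Hugo, Ursula.
Hugo is living and takes 1/8.
Ursula is living and takes 1/8.
Ximena is living and takes 1/4.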